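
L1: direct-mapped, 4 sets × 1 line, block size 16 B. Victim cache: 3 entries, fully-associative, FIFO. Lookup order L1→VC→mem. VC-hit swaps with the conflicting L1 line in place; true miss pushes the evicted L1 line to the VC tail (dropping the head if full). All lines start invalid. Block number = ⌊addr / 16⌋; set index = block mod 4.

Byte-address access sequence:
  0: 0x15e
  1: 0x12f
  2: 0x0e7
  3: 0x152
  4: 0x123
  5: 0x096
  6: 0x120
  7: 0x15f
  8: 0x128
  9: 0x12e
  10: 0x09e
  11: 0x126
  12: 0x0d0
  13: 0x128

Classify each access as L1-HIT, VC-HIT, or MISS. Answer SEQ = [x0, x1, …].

SEQ = [MISS, MISS, MISS, L1-HIT, VC-HIT, MISS, L1-HIT, VC-HIT, L1-HIT, L1-HIT, VC-HIT, L1-HIT, MISS, L1-HIT]

#0 0x15e→b21/s1 MISS; vc=[]
#1 0x12f→b18/s2 MISS; vc=[]
#2 0xe7→b14/s2 MISS; vc=[18]
#3 0x152→b21/s1 L1-HIT; vc=[18]
#4 0x123→b18/s2 VC-HIT; vc=[14]
#5 0x96→b9/s1 MISS; vc=[14,21]
#6 0x120→b18/s2 L1-HIT; vc=[14,21]
#7 0x15f→b21/s1 VC-HIT; vc=[14,9]
#8 0x128→b18/s2 L1-HIT; vc=[14,9]
#9 0x12e→b18/s2 L1-HIT; vc=[14,9]
#10 0x9e→b9/s1 VC-HIT; vc=[14,21]
#11 0x126→b18/s2 L1-HIT; vc=[14,21]
#12 0xd0→b13/s1 MISS; vc=[14,21,9]
#13 0x128→b18/s2 L1-HIT; vc=[14,21,9]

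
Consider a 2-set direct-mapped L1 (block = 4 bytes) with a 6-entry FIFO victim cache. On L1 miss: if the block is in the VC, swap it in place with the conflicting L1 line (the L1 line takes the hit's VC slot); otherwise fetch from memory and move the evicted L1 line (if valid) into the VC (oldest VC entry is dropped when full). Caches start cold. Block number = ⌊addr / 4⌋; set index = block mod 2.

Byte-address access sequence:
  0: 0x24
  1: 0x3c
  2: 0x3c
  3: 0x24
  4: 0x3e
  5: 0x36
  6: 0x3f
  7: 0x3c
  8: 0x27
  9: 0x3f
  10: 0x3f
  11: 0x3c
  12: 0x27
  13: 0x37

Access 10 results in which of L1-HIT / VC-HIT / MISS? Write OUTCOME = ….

0: 0x24 (blk 9, set 1) → MISS  vc=[]
1: 0x3c (blk 15, set 1) → MISS  vc=[9]
2: 0x3c (blk 15, set 1) → L1-HIT  vc=[9]
3: 0x24 (blk 9, set 1) → VC-HIT  vc=[15]
4: 0x3e (blk 15, set 1) → VC-HIT  vc=[9]
5: 0x36 (blk 13, set 1) → MISS  vc=[9, 15]
6: 0x3f (blk 15, set 1) → VC-HIT  vc=[9, 13]
7: 0x3c (blk 15, set 1) → L1-HIT  vc=[9, 13]
8: 0x27 (blk 9, set 1) → VC-HIT  vc=[15, 13]
9: 0x3f (blk 15, set 1) → VC-HIT  vc=[9, 13]
10: 0x3f (blk 15, set 1) → L1-HIT  vc=[9, 13]
11: 0x3c (blk 15, set 1) → L1-HIT  vc=[9, 13]
12: 0x27 (blk 9, set 1) → VC-HIT  vc=[15, 13]
13: 0x37 (blk 13, set 1) → VC-HIT  vc=[15, 9]

OUTCOME = L1-HIT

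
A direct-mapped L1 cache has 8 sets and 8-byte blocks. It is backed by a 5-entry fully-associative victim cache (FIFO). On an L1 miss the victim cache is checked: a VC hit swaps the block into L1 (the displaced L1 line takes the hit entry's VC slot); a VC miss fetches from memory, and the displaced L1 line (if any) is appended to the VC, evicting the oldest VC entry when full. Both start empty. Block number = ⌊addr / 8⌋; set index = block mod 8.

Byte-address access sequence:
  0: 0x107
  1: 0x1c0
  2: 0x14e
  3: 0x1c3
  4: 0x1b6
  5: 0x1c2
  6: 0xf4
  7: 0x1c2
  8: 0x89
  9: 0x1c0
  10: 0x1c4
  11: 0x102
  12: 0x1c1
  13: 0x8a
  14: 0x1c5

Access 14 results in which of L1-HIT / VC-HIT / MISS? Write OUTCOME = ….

OUTCOME = L1-HIT

0: 0x107 (blk 32, set 0) → MISS  vc=[]
1: 0x1c0 (blk 56, set 0) → MISS  vc=[32]
2: 0x14e (blk 41, set 1) → MISS  vc=[32]
3: 0x1c3 (blk 56, set 0) → L1-HIT  vc=[32]
4: 0x1b6 (blk 54, set 6) → MISS  vc=[32]
5: 0x1c2 (blk 56, set 0) → L1-HIT  vc=[32]
6: 0xf4 (blk 30, set 6) → MISS  vc=[32, 54]
7: 0x1c2 (blk 56, set 0) → L1-HIT  vc=[32, 54]
8: 0x89 (blk 17, set 1) → MISS  vc=[32, 54, 41]
9: 0x1c0 (blk 56, set 0) → L1-HIT  vc=[32, 54, 41]
10: 0x1c4 (blk 56, set 0) → L1-HIT  vc=[32, 54, 41]
11: 0x102 (blk 32, set 0) → VC-HIT  vc=[56, 54, 41]
12: 0x1c1 (blk 56, set 0) → VC-HIT  vc=[32, 54, 41]
13: 0x8a (blk 17, set 1) → L1-HIT  vc=[32, 54, 41]
14: 0x1c5 (blk 56, set 0) → L1-HIT  vc=[32, 54, 41]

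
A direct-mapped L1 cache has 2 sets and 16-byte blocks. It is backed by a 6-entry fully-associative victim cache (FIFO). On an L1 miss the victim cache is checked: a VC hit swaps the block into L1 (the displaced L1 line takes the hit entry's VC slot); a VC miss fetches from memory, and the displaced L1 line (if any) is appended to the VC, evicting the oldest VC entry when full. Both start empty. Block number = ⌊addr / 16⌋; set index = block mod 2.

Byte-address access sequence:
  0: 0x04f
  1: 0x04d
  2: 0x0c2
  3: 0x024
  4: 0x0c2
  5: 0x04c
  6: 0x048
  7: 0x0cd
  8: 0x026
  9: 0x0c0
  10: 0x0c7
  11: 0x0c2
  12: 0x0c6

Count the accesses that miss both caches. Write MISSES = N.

0: 0x4f (blk 4, set 0) → MISS  vc=[]
1: 0x4d (blk 4, set 0) → L1-HIT  vc=[]
2: 0xc2 (blk 12, set 0) → MISS  vc=[4]
3: 0x24 (blk 2, set 0) → MISS  vc=[4, 12]
4: 0xc2 (blk 12, set 0) → VC-HIT  vc=[4, 2]
5: 0x4c (blk 4, set 0) → VC-HIT  vc=[12, 2]
6: 0x48 (blk 4, set 0) → L1-HIT  vc=[12, 2]
7: 0xcd (blk 12, set 0) → VC-HIT  vc=[4, 2]
8: 0x26 (blk 2, set 0) → VC-HIT  vc=[4, 12]
9: 0xc0 (blk 12, set 0) → VC-HIT  vc=[4, 2]
10: 0xc7 (blk 12, set 0) → L1-HIT  vc=[4, 2]
11: 0xc2 (blk 12, set 0) → L1-HIT  vc=[4, 2]
12: 0xc6 (blk 12, set 0) → L1-HIT  vc=[4, 2]

MISSES = 3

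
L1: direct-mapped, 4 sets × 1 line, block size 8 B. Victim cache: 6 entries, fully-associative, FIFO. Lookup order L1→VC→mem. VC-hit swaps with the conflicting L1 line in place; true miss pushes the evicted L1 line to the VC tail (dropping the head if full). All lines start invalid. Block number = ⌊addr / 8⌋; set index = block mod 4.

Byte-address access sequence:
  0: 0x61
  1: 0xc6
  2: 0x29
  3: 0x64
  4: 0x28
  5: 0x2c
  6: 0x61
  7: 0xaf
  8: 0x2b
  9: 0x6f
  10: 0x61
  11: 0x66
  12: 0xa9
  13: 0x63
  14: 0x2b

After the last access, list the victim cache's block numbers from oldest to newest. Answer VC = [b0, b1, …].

0: 0x61 (blk 12, set 0) → MISS  vc=[]
1: 0xc6 (blk 24, set 0) → MISS  vc=[12]
2: 0x29 (blk 5, set 1) → MISS  vc=[12]
3: 0x64 (blk 12, set 0) → VC-HIT  vc=[24]
4: 0x28 (blk 5, set 1) → L1-HIT  vc=[24]
5: 0x2c (blk 5, set 1) → L1-HIT  vc=[24]
6: 0x61 (blk 12, set 0) → L1-HIT  vc=[24]
7: 0xaf (blk 21, set 1) → MISS  vc=[24, 5]
8: 0x2b (blk 5, set 1) → VC-HIT  vc=[24, 21]
9: 0x6f (blk 13, set 1) → MISS  vc=[24, 21, 5]
10: 0x61 (blk 12, set 0) → L1-HIT  vc=[24, 21, 5]
11: 0x66 (blk 12, set 0) → L1-HIT  vc=[24, 21, 5]
12: 0xa9 (blk 21, set 1) → VC-HIT  vc=[24, 13, 5]
13: 0x63 (blk 12, set 0) → L1-HIT  vc=[24, 13, 5]
14: 0x2b (blk 5, set 1) → VC-HIT  vc=[24, 13, 21]

VC = [24, 13, 21]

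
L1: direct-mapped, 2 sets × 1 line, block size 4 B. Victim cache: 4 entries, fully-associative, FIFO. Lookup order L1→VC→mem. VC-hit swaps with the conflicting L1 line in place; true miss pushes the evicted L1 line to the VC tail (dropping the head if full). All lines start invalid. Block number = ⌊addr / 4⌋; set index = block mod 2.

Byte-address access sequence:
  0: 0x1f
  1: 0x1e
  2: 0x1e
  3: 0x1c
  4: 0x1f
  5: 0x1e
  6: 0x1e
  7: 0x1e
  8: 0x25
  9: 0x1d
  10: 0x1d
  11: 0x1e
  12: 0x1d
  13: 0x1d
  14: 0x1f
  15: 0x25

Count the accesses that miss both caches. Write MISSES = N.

#0 0x1f→b7/s1 MISS; vc=[]
#1 0x1e→b7/s1 L1-HIT; vc=[]
#2 0x1e→b7/s1 L1-HIT; vc=[]
#3 0x1c→b7/s1 L1-HIT; vc=[]
#4 0x1f→b7/s1 L1-HIT; vc=[]
#5 0x1e→b7/s1 L1-HIT; vc=[]
#6 0x1e→b7/s1 L1-HIT; vc=[]
#7 0x1e→b7/s1 L1-HIT; vc=[]
#8 0x25→b9/s1 MISS; vc=[7]
#9 0x1d→b7/s1 VC-HIT; vc=[9]
#10 0x1d→b7/s1 L1-HIT; vc=[9]
#11 0x1e→b7/s1 L1-HIT; vc=[9]
#12 0x1d→b7/s1 L1-HIT; vc=[9]
#13 0x1d→b7/s1 L1-HIT; vc=[9]
#14 0x1f→b7/s1 L1-HIT; vc=[9]
#15 0x25→b9/s1 VC-HIT; vc=[7]

MISSES = 2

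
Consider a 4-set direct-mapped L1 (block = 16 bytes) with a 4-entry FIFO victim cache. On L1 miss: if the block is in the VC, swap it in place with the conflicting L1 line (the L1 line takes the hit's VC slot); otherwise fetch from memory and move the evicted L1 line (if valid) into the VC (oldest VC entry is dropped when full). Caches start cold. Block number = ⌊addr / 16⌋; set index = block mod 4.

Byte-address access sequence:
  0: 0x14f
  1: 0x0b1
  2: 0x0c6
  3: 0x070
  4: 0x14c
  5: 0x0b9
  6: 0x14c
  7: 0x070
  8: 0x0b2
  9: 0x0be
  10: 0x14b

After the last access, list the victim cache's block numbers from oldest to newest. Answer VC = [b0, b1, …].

  [0] addr=0x14f blk=20 s=0: MISS | VC []
  [1] addr=0xb1 blk=11 s=3: MISS | VC []
  [2] addr=0xc6 blk=12 s=0: MISS | VC [20]
  [3] addr=0x70 blk=7 s=3: MISS | VC [20, 11]
  [4] addr=0x14c blk=20 s=0: VC-HIT | VC [12, 11]
  [5] addr=0xb9 blk=11 s=3: VC-HIT | VC [12, 7]
  [6] addr=0x14c blk=20 s=0: L1-HIT | VC [12, 7]
  [7] addr=0x70 blk=7 s=3: VC-HIT | VC [12, 11]
  [8] addr=0xb2 blk=11 s=3: VC-HIT | VC [12, 7]
  [9] addr=0xbe blk=11 s=3: L1-HIT | VC [12, 7]
  [10] addr=0x14b blk=20 s=0: L1-HIT | VC [12, 7]

VC = [12, 7]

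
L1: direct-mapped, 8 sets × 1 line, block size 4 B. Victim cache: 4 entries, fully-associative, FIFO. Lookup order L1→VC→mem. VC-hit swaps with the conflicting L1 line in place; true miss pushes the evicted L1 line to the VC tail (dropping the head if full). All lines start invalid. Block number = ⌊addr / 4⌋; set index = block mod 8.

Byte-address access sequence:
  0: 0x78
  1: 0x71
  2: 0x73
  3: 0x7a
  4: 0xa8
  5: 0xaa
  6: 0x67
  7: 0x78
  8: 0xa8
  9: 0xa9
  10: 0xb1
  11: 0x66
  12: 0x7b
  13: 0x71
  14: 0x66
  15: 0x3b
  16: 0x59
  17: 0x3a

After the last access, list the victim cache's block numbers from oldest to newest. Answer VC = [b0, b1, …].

#0 0x78→b30/s6 MISS; vc=[]
#1 0x71→b28/s4 MISS; vc=[]
#2 0x73→b28/s4 L1-HIT; vc=[]
#3 0x7a→b30/s6 L1-HIT; vc=[]
#4 0xa8→b42/s2 MISS; vc=[]
#5 0xaa→b42/s2 L1-HIT; vc=[]
#6 0x67→b25/s1 MISS; vc=[]
#7 0x78→b30/s6 L1-HIT; vc=[]
#8 0xa8→b42/s2 L1-HIT; vc=[]
#9 0xa9→b42/s2 L1-HIT; vc=[]
#10 0xb1→b44/s4 MISS; vc=[28]
#11 0x66→b25/s1 L1-HIT; vc=[28]
#12 0x7b→b30/s6 L1-HIT; vc=[28]
#13 0x71→b28/s4 VC-HIT; vc=[44]
#14 0x66→b25/s1 L1-HIT; vc=[44]
#15 0x3b→b14/s6 MISS; vc=[44,30]
#16 0x59→b22/s6 MISS; vc=[44,30,14]
#17 0x3a→b14/s6 VC-HIT; vc=[44,30,22]

VC = [44, 30, 22]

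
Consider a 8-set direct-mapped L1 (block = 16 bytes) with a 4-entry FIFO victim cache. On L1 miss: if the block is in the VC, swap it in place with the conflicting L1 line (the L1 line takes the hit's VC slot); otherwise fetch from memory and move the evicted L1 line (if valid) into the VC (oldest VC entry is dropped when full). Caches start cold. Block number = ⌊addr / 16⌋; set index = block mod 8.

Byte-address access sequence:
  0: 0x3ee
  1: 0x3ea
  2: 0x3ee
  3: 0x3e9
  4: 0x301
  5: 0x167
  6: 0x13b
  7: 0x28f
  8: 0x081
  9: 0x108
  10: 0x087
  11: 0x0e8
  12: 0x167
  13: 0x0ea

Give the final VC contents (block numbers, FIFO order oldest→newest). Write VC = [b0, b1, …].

0: 0x3ee (blk 62, set 6) → MISS  vc=[]
1: 0x3ea (blk 62, set 6) → L1-HIT  vc=[]
2: 0x3ee (blk 62, set 6) → L1-HIT  vc=[]
3: 0x3e9 (blk 62, set 6) → L1-HIT  vc=[]
4: 0x301 (blk 48, set 0) → MISS  vc=[]
5: 0x167 (blk 22, set 6) → MISS  vc=[62]
6: 0x13b (blk 19, set 3) → MISS  vc=[62]
7: 0x28f (blk 40, set 0) → MISS  vc=[62, 48]
8: 0x81 (blk 8, set 0) → MISS  vc=[62, 48, 40]
9: 0x108 (blk 16, set 0) → MISS  vc=[62, 48, 40, 8]
10: 0x87 (blk 8, set 0) → VC-HIT  vc=[62, 48, 40, 16]
11: 0xe8 (blk 14, set 6) → MISS  vc=[48, 40, 16, 22]
12: 0x167 (blk 22, set 6) → VC-HIT  vc=[48, 40, 16, 14]
13: 0xea (blk 14, set 6) → VC-HIT  vc=[48, 40, 16, 22]

VC = [48, 40, 16, 22]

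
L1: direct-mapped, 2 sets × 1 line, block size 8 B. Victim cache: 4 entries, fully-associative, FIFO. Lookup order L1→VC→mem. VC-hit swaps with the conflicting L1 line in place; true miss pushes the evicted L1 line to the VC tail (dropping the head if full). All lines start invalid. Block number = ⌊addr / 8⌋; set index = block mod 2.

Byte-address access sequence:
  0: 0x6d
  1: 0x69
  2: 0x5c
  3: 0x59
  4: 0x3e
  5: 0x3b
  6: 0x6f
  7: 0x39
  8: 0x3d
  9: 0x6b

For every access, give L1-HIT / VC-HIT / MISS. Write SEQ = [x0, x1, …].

SEQ = [MISS, L1-HIT, MISS, L1-HIT, MISS, L1-HIT, VC-HIT, VC-HIT, L1-HIT, VC-HIT]

0: 0x6d (blk 13, set 1) → MISS  vc=[]
1: 0x69 (blk 13, set 1) → L1-HIT  vc=[]
2: 0x5c (blk 11, set 1) → MISS  vc=[13]
3: 0x59 (blk 11, set 1) → L1-HIT  vc=[13]
4: 0x3e (blk 7, set 1) → MISS  vc=[13, 11]
5: 0x3b (blk 7, set 1) → L1-HIT  vc=[13, 11]
6: 0x6f (blk 13, set 1) → VC-HIT  vc=[7, 11]
7: 0x39 (blk 7, set 1) → VC-HIT  vc=[13, 11]
8: 0x3d (blk 7, set 1) → L1-HIT  vc=[13, 11]
9: 0x6b (blk 13, set 1) → VC-HIT  vc=[7, 11]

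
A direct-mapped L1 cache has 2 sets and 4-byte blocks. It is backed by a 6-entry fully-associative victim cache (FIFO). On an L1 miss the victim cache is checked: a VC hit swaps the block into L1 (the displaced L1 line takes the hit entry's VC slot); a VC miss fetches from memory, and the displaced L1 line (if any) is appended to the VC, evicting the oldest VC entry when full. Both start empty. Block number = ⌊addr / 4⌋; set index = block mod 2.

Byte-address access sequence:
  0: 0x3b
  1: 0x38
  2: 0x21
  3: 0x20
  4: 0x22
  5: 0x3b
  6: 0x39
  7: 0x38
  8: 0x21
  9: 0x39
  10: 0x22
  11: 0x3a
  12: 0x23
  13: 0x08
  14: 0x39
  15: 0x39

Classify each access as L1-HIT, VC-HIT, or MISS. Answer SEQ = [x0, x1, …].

SEQ = [MISS, L1-HIT, MISS, L1-HIT, L1-HIT, VC-HIT, L1-HIT, L1-HIT, VC-HIT, VC-HIT, VC-HIT, VC-HIT, VC-HIT, MISS, VC-HIT, L1-HIT]

  [0] addr=0x3b blk=14 s=0: MISS | VC []
  [1] addr=0x38 blk=14 s=0: L1-HIT | VC []
  [2] addr=0x21 blk=8 s=0: MISS | VC [14]
  [3] addr=0x20 blk=8 s=0: L1-HIT | VC [14]
  [4] addr=0x22 blk=8 s=0: L1-HIT | VC [14]
  [5] addr=0x3b blk=14 s=0: VC-HIT | VC [8]
  [6] addr=0x39 blk=14 s=0: L1-HIT | VC [8]
  [7] addr=0x38 blk=14 s=0: L1-HIT | VC [8]
  [8] addr=0x21 blk=8 s=0: VC-HIT | VC [14]
  [9] addr=0x39 blk=14 s=0: VC-HIT | VC [8]
  [10] addr=0x22 blk=8 s=0: VC-HIT | VC [14]
  [11] addr=0x3a blk=14 s=0: VC-HIT | VC [8]
  [12] addr=0x23 blk=8 s=0: VC-HIT | VC [14]
  [13] addr=0x8 blk=2 s=0: MISS | VC [14, 8]
  [14] addr=0x39 blk=14 s=0: VC-HIT | VC [2, 8]
  [15] addr=0x39 blk=14 s=0: L1-HIT | VC [2, 8]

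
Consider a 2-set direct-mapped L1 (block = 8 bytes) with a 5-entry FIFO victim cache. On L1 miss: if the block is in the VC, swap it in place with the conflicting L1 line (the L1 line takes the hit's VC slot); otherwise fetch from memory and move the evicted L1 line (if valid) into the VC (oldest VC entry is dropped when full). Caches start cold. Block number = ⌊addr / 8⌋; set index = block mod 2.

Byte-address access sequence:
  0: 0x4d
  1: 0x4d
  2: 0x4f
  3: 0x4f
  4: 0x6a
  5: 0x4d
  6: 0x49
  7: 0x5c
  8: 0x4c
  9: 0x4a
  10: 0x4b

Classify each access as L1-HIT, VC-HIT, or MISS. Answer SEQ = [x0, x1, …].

SEQ = [MISS, L1-HIT, L1-HIT, L1-HIT, MISS, VC-HIT, L1-HIT, MISS, VC-HIT, L1-HIT, L1-HIT]

  [0] addr=0x4d blk=9 s=1: MISS | VC []
  [1] addr=0x4d blk=9 s=1: L1-HIT | VC []
  [2] addr=0x4f blk=9 s=1: L1-HIT | VC []
  [3] addr=0x4f blk=9 s=1: L1-HIT | VC []
  [4] addr=0x6a blk=13 s=1: MISS | VC [9]
  [5] addr=0x4d blk=9 s=1: VC-HIT | VC [13]
  [6] addr=0x49 blk=9 s=1: L1-HIT | VC [13]
  [7] addr=0x5c blk=11 s=1: MISS | VC [13, 9]
  [8] addr=0x4c blk=9 s=1: VC-HIT | VC [13, 11]
  [9] addr=0x4a blk=9 s=1: L1-HIT | VC [13, 11]
  [10] addr=0x4b blk=9 s=1: L1-HIT | VC [13, 11]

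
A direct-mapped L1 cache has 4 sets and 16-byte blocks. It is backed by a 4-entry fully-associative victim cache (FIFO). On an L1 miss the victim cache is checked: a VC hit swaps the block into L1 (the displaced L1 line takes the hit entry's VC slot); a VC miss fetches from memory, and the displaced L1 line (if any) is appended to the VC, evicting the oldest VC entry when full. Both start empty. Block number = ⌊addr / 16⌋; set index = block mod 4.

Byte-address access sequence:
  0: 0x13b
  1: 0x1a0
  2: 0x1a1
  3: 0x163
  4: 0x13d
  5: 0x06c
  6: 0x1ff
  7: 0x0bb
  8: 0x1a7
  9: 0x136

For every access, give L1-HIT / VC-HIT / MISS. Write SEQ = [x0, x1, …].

SEQ = [MISS, MISS, L1-HIT, MISS, L1-HIT, MISS, MISS, MISS, VC-HIT, VC-HIT]

  [0] addr=0x13b blk=19 s=3: MISS | VC []
  [1] addr=0x1a0 blk=26 s=2: MISS | VC []
  [2] addr=0x1a1 blk=26 s=2: L1-HIT | VC []
  [3] addr=0x163 blk=22 s=2: MISS | VC [26]
  [4] addr=0x13d blk=19 s=3: L1-HIT | VC [26]
  [5] addr=0x6c blk=6 s=2: MISS | VC [26, 22]
  [6] addr=0x1ff blk=31 s=3: MISS | VC [26, 22, 19]
  [7] addr=0xbb blk=11 s=3: MISS | VC [26, 22, 19, 31]
  [8] addr=0x1a7 blk=26 s=2: VC-HIT | VC [6, 22, 19, 31]
  [9] addr=0x136 blk=19 s=3: VC-HIT | VC [6, 22, 11, 31]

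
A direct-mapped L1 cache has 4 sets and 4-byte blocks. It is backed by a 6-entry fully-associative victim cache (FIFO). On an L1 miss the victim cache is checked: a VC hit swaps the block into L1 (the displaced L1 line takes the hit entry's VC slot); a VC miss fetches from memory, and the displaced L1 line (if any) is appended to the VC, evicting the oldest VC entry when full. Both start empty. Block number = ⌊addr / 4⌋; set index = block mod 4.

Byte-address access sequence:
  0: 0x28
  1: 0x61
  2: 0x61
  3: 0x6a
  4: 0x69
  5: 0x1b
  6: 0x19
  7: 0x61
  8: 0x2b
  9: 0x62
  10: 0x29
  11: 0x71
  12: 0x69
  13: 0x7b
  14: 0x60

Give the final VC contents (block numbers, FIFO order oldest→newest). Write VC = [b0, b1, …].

VC = [6, 10, 28, 26]

0: 0x28 (blk 10, set 2) → MISS  vc=[]
1: 0x61 (blk 24, set 0) → MISS  vc=[]
2: 0x61 (blk 24, set 0) → L1-HIT  vc=[]
3: 0x6a (blk 26, set 2) → MISS  vc=[10]
4: 0x69 (blk 26, set 2) → L1-HIT  vc=[10]
5: 0x1b (blk 6, set 2) → MISS  vc=[10, 26]
6: 0x19 (blk 6, set 2) → L1-HIT  vc=[10, 26]
7: 0x61 (blk 24, set 0) → L1-HIT  vc=[10, 26]
8: 0x2b (blk 10, set 2) → VC-HIT  vc=[6, 26]
9: 0x62 (blk 24, set 0) → L1-HIT  vc=[6, 26]
10: 0x29 (blk 10, set 2) → L1-HIT  vc=[6, 26]
11: 0x71 (blk 28, set 0) → MISS  vc=[6, 26, 24]
12: 0x69 (blk 26, set 2) → VC-HIT  vc=[6, 10, 24]
13: 0x7b (blk 30, set 2) → MISS  vc=[6, 10, 24, 26]
14: 0x60 (blk 24, set 0) → VC-HIT  vc=[6, 10, 28, 26]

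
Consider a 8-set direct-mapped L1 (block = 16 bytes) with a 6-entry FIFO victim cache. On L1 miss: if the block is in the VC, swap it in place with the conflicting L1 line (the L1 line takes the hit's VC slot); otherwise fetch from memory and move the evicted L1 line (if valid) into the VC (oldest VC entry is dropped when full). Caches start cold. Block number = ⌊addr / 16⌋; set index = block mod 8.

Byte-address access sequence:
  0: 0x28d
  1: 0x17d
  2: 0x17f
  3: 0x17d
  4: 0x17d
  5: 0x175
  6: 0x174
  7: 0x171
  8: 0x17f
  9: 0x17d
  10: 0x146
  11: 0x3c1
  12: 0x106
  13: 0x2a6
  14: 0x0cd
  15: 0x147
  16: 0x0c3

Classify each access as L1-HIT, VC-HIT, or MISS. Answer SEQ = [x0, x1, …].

  [0] addr=0x28d blk=40 s=0: MISS | VC []
  [1] addr=0x17d blk=23 s=7: MISS | VC []
  [2] addr=0x17f blk=23 s=7: L1-HIT | VC []
  [3] addr=0x17d blk=23 s=7: L1-HIT | VC []
  [4] addr=0x17d blk=23 s=7: L1-HIT | VC []
  [5] addr=0x175 blk=23 s=7: L1-HIT | VC []
  [6] addr=0x174 blk=23 s=7: L1-HIT | VC []
  [7] addr=0x171 blk=23 s=7: L1-HIT | VC []
  [8] addr=0x17f blk=23 s=7: L1-HIT | VC []
  [9] addr=0x17d blk=23 s=7: L1-HIT | VC []
  [10] addr=0x146 blk=20 s=4: MISS | VC []
  [11] addr=0x3c1 blk=60 s=4: MISS | VC [20]
  [12] addr=0x106 blk=16 s=0: MISS | VC [20, 40]
  [13] addr=0x2a6 blk=42 s=2: MISS | VC [20, 40]
  [14] addr=0xcd blk=12 s=4: MISS | VC [20, 40, 60]
  [15] addr=0x147 blk=20 s=4: VC-HIT | VC [12, 40, 60]
  [16] addr=0xc3 blk=12 s=4: VC-HIT | VC [20, 40, 60]

SEQ = [MISS, MISS, L1-HIT, L1-HIT, L1-HIT, L1-HIT, L1-HIT, L1-HIT, L1-HIT, L1-HIT, MISS, MISS, MISS, MISS, MISS, VC-HIT, VC-HIT]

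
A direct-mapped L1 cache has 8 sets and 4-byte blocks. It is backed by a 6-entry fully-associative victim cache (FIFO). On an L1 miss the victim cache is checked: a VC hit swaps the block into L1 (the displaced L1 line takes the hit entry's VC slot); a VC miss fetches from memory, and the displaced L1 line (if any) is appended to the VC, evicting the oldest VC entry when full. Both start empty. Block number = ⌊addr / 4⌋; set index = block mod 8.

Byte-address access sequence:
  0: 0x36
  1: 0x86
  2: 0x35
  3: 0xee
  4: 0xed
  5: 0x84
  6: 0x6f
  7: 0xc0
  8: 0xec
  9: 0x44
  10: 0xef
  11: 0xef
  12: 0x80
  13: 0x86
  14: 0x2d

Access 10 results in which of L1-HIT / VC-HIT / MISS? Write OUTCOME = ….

OUTCOME = L1-HIT

  [0] addr=0x36 blk=13 s=5: MISS | VC []
  [1] addr=0x86 blk=33 s=1: MISS | VC []
  [2] addr=0x35 blk=13 s=5: L1-HIT | VC []
  [3] addr=0xee blk=59 s=3: MISS | VC []
  [4] addr=0xed blk=59 s=3: L1-HIT | VC []
  [5] addr=0x84 blk=33 s=1: L1-HIT | VC []
  [6] addr=0x6f blk=27 s=3: MISS | VC [59]
  [7] addr=0xc0 blk=48 s=0: MISS | VC [59]
  [8] addr=0xec blk=59 s=3: VC-HIT | VC [27]
  [9] addr=0x44 blk=17 s=1: MISS | VC [27, 33]
  [10] addr=0xef blk=59 s=3: L1-HIT | VC [27, 33]
  [11] addr=0xef blk=59 s=3: L1-HIT | VC [27, 33]
  [12] addr=0x80 blk=32 s=0: MISS | VC [27, 33, 48]
  [13] addr=0x86 blk=33 s=1: VC-HIT | VC [27, 17, 48]
  [14] addr=0x2d blk=11 s=3: MISS | VC [27, 17, 48, 59]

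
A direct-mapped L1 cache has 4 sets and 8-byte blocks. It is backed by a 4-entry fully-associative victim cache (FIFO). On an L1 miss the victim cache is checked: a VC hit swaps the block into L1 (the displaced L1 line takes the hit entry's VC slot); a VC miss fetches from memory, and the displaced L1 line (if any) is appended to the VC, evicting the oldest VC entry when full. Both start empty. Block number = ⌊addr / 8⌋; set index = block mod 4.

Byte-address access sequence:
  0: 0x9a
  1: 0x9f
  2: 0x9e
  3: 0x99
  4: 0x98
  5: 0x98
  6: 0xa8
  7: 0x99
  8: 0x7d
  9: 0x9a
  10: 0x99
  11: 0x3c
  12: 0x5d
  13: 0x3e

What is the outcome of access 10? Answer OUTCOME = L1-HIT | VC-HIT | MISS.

  [0] addr=0x9a blk=19 s=3: MISS | VC []
  [1] addr=0x9f blk=19 s=3: L1-HIT | VC []
  [2] addr=0x9e blk=19 s=3: L1-HIT | VC []
  [3] addr=0x99 blk=19 s=3: L1-HIT | VC []
  [4] addr=0x98 blk=19 s=3: L1-HIT | VC []
  [5] addr=0x98 blk=19 s=3: L1-HIT | VC []
  [6] addr=0xa8 blk=21 s=1: MISS | VC []
  [7] addr=0x99 blk=19 s=3: L1-HIT | VC []
  [8] addr=0x7d blk=15 s=3: MISS | VC [19]
  [9] addr=0x9a blk=19 s=3: VC-HIT | VC [15]
  [10] addr=0x99 blk=19 s=3: L1-HIT | VC [15]
  [11] addr=0x3c blk=7 s=3: MISS | VC [15, 19]
  [12] addr=0x5d blk=11 s=3: MISS | VC [15, 19, 7]
  [13] addr=0x3e blk=7 s=3: VC-HIT | VC [15, 19, 11]

OUTCOME = L1-HIT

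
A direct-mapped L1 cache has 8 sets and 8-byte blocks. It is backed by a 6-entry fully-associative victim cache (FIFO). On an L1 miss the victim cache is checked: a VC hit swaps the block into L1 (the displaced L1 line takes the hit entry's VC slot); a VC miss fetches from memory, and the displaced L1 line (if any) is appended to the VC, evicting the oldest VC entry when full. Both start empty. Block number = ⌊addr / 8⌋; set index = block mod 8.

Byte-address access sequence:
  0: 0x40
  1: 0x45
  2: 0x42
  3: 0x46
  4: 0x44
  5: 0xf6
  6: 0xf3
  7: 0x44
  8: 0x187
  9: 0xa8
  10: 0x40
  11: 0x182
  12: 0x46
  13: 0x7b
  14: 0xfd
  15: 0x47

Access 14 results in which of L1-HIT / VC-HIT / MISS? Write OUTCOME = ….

OUTCOME = MISS

#0 0x40→b8/s0 MISS; vc=[]
#1 0x45→b8/s0 L1-HIT; vc=[]
#2 0x42→b8/s0 L1-HIT; vc=[]
#3 0x46→b8/s0 L1-HIT; vc=[]
#4 0x44→b8/s0 L1-HIT; vc=[]
#5 0xf6→b30/s6 MISS; vc=[]
#6 0xf3→b30/s6 L1-HIT; vc=[]
#7 0x44→b8/s0 L1-HIT; vc=[]
#8 0x187→b48/s0 MISS; vc=[8]
#9 0xa8→b21/s5 MISS; vc=[8]
#10 0x40→b8/s0 VC-HIT; vc=[48]
#11 0x182→b48/s0 VC-HIT; vc=[8]
#12 0x46→b8/s0 VC-HIT; vc=[48]
#13 0x7b→b15/s7 MISS; vc=[48]
#14 0xfd→b31/s7 MISS; vc=[48,15]
#15 0x47→b8/s0 L1-HIT; vc=[48,15]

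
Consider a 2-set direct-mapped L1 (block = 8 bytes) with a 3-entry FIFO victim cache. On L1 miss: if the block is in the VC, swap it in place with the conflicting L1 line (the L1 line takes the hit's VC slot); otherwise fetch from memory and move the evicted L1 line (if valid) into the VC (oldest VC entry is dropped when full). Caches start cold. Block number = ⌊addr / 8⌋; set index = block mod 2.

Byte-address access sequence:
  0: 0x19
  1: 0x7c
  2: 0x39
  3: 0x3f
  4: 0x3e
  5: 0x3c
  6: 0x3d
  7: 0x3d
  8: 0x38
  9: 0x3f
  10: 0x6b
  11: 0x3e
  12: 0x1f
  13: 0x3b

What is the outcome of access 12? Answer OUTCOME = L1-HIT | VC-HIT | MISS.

  [0] addr=0x19 blk=3 s=1: MISS | VC []
  [1] addr=0x7c blk=15 s=1: MISS | VC [3]
  [2] addr=0x39 blk=7 s=1: MISS | VC [3, 15]
  [3] addr=0x3f blk=7 s=1: L1-HIT | VC [3, 15]
  [4] addr=0x3e blk=7 s=1: L1-HIT | VC [3, 15]
  [5] addr=0x3c blk=7 s=1: L1-HIT | VC [3, 15]
  [6] addr=0x3d blk=7 s=1: L1-HIT | VC [3, 15]
  [7] addr=0x3d blk=7 s=1: L1-HIT | VC [3, 15]
  [8] addr=0x38 blk=7 s=1: L1-HIT | VC [3, 15]
  [9] addr=0x3f blk=7 s=1: L1-HIT | VC [3, 15]
  [10] addr=0x6b blk=13 s=1: MISS | VC [3, 15, 7]
  [11] addr=0x3e blk=7 s=1: VC-HIT | VC [3, 15, 13]
  [12] addr=0x1f blk=3 s=1: VC-HIT | VC [7, 15, 13]
  [13] addr=0x3b blk=7 s=1: VC-HIT | VC [3, 15, 13]

OUTCOME = VC-HIT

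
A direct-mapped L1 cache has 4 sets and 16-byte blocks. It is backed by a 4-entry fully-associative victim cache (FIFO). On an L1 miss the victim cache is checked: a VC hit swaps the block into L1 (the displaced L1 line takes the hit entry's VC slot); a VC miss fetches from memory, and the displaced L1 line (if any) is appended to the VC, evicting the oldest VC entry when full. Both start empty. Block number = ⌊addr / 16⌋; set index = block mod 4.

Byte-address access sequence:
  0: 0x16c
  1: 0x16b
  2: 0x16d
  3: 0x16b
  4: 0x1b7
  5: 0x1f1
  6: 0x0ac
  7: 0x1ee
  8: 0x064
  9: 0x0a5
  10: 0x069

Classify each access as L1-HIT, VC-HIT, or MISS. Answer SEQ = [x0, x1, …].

#0 0x16c→b22/s2 MISS; vc=[]
#1 0x16b→b22/s2 L1-HIT; vc=[]
#2 0x16d→b22/s2 L1-HIT; vc=[]
#3 0x16b→b22/s2 L1-HIT; vc=[]
#4 0x1b7→b27/s3 MISS; vc=[]
#5 0x1f1→b31/s3 MISS; vc=[27]
#6 0xac→b10/s2 MISS; vc=[27,22]
#7 0x1ee→b30/s2 MISS; vc=[27,22,10]
#8 0x64→b6/s2 MISS; vc=[27,22,10,30]
#9 0xa5→b10/s2 VC-HIT; vc=[27,22,6,30]
#10 0x69→b6/s2 VC-HIT; vc=[27,22,10,30]

SEQ = [MISS, L1-HIT, L1-HIT, L1-HIT, MISS, MISS, MISS, MISS, MISS, VC-HIT, VC-HIT]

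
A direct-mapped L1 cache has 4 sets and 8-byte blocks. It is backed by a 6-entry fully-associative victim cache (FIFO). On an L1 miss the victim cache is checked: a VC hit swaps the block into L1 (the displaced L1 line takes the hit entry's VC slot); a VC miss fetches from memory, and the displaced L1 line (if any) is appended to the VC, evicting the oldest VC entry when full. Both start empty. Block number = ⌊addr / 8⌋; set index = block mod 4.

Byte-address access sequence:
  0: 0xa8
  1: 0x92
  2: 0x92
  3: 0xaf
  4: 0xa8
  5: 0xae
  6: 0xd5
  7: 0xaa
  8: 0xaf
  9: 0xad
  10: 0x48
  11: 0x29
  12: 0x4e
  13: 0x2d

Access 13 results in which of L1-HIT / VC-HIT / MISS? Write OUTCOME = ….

OUTCOME = VC-HIT

0: 0xa8 (blk 21, set 1) → MISS  vc=[]
1: 0x92 (blk 18, set 2) → MISS  vc=[]
2: 0x92 (blk 18, set 2) → L1-HIT  vc=[]
3: 0xaf (blk 21, set 1) → L1-HIT  vc=[]
4: 0xa8 (blk 21, set 1) → L1-HIT  vc=[]
5: 0xae (blk 21, set 1) → L1-HIT  vc=[]
6: 0xd5 (blk 26, set 2) → MISS  vc=[18]
7: 0xaa (blk 21, set 1) → L1-HIT  vc=[18]
8: 0xaf (blk 21, set 1) → L1-HIT  vc=[18]
9: 0xad (blk 21, set 1) → L1-HIT  vc=[18]
10: 0x48 (blk 9, set 1) → MISS  vc=[18, 21]
11: 0x29 (blk 5, set 1) → MISS  vc=[18, 21, 9]
12: 0x4e (blk 9, set 1) → VC-HIT  vc=[18, 21, 5]
13: 0x2d (blk 5, set 1) → VC-HIT  vc=[18, 21, 9]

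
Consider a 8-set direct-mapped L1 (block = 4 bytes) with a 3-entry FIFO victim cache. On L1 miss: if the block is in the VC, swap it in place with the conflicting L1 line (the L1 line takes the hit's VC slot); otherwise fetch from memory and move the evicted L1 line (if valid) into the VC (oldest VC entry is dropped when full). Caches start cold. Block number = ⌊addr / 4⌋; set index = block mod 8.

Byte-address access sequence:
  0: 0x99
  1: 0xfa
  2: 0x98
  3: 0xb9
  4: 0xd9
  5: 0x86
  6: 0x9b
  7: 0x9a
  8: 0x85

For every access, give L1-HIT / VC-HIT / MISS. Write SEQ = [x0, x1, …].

#0 0x99→b38/s6 MISS; vc=[]
#1 0xfa→b62/s6 MISS; vc=[38]
#2 0x98→b38/s6 VC-HIT; vc=[62]
#3 0xb9→b46/s6 MISS; vc=[62,38]
#4 0xd9→b54/s6 MISS; vc=[62,38,46]
#5 0x86→b33/s1 MISS; vc=[62,38,46]
#6 0x9b→b38/s6 VC-HIT; vc=[62,54,46]
#7 0x9a→b38/s6 L1-HIT; vc=[62,54,46]
#8 0x85→b33/s1 L1-HIT; vc=[62,54,46]

SEQ = [MISS, MISS, VC-HIT, MISS, MISS, MISS, VC-HIT, L1-HIT, L1-HIT]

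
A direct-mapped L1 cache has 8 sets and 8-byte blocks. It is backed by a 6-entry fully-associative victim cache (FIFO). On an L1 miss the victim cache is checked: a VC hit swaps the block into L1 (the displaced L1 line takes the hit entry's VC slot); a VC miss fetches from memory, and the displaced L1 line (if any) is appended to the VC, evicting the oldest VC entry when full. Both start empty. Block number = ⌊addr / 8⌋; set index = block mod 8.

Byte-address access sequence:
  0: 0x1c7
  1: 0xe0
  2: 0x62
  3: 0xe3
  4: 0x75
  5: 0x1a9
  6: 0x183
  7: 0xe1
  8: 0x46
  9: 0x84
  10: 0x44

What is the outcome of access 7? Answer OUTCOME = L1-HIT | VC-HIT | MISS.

#0 0x1c7→b56/s0 MISS; vc=[]
#1 0xe0→b28/s4 MISS; vc=[]
#2 0x62→b12/s4 MISS; vc=[28]
#3 0xe3→b28/s4 VC-HIT; vc=[12]
#4 0x75→b14/s6 MISS; vc=[12]
#5 0x1a9→b53/s5 MISS; vc=[12]
#6 0x183→b48/s0 MISS; vc=[12,56]
#7 0xe1→b28/s4 L1-HIT; vc=[12,56]
#8 0x46→b8/s0 MISS; vc=[12,56,48]
#9 0x84→b16/s0 MISS; vc=[12,56,48,8]
#10 0x44→b8/s0 VC-HIT; vc=[12,56,48,16]

OUTCOME = L1-HIT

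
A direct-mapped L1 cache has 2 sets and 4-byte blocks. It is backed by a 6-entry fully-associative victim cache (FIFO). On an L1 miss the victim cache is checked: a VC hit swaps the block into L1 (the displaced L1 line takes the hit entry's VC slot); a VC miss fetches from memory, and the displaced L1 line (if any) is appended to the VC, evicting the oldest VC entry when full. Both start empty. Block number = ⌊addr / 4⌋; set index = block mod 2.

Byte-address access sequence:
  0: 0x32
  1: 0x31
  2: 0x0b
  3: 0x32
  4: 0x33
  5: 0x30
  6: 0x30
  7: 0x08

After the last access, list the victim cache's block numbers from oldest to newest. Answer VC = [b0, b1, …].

VC = [12]

#0 0x32→b12/s0 MISS; vc=[]
#1 0x31→b12/s0 L1-HIT; vc=[]
#2 0xb→b2/s0 MISS; vc=[12]
#3 0x32→b12/s0 VC-HIT; vc=[2]
#4 0x33→b12/s0 L1-HIT; vc=[2]
#5 0x30→b12/s0 L1-HIT; vc=[2]
#6 0x30→b12/s0 L1-HIT; vc=[2]
#7 0x8→b2/s0 VC-HIT; vc=[12]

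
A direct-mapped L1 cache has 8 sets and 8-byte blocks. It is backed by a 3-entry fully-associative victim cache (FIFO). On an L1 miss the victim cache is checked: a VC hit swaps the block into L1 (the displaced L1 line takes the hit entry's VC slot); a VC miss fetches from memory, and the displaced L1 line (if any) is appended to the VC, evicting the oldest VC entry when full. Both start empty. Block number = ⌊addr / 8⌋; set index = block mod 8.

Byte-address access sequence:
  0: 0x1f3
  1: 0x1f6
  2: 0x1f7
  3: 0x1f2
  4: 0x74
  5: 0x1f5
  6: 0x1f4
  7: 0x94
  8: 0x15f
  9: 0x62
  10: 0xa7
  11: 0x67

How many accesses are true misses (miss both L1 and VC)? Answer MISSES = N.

MISSES = 6

0: 0x1f3 (blk 62, set 6) → MISS  vc=[]
1: 0x1f6 (blk 62, set 6) → L1-HIT  vc=[]
2: 0x1f7 (blk 62, set 6) → L1-HIT  vc=[]
3: 0x1f2 (blk 62, set 6) → L1-HIT  vc=[]
4: 0x74 (blk 14, set 6) → MISS  vc=[62]
5: 0x1f5 (blk 62, set 6) → VC-HIT  vc=[14]
6: 0x1f4 (blk 62, set 6) → L1-HIT  vc=[14]
7: 0x94 (blk 18, set 2) → MISS  vc=[14]
8: 0x15f (blk 43, set 3) → MISS  vc=[14]
9: 0x62 (blk 12, set 4) → MISS  vc=[14]
10: 0xa7 (blk 20, set 4) → MISS  vc=[14, 12]
11: 0x67 (blk 12, set 4) → VC-HIT  vc=[14, 20]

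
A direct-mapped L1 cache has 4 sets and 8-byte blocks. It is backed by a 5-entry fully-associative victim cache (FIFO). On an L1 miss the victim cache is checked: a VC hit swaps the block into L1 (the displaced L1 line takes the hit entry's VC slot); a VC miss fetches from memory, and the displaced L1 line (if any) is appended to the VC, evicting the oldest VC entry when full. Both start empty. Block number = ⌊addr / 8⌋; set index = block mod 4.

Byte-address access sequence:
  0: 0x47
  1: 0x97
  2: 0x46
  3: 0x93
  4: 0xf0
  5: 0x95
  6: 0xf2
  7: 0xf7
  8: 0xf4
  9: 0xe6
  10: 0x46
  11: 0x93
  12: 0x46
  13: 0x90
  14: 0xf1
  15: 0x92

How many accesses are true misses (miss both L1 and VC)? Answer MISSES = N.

#0 0x47→b8/s0 MISS; vc=[]
#1 0x97→b18/s2 MISS; vc=[]
#2 0x46→b8/s0 L1-HIT; vc=[]
#3 0x93→b18/s2 L1-HIT; vc=[]
#4 0xf0→b30/s2 MISS; vc=[18]
#5 0x95→b18/s2 VC-HIT; vc=[30]
#6 0xf2→b30/s2 VC-HIT; vc=[18]
#7 0xf7→b30/s2 L1-HIT; vc=[18]
#8 0xf4→b30/s2 L1-HIT; vc=[18]
#9 0xe6→b28/s0 MISS; vc=[18,8]
#10 0x46→b8/s0 VC-HIT; vc=[18,28]
#11 0x93→b18/s2 VC-HIT; vc=[30,28]
#12 0x46→b8/s0 L1-HIT; vc=[30,28]
#13 0x90→b18/s2 L1-HIT; vc=[30,28]
#14 0xf1→b30/s2 VC-HIT; vc=[18,28]
#15 0x92→b18/s2 VC-HIT; vc=[30,28]

MISSES = 4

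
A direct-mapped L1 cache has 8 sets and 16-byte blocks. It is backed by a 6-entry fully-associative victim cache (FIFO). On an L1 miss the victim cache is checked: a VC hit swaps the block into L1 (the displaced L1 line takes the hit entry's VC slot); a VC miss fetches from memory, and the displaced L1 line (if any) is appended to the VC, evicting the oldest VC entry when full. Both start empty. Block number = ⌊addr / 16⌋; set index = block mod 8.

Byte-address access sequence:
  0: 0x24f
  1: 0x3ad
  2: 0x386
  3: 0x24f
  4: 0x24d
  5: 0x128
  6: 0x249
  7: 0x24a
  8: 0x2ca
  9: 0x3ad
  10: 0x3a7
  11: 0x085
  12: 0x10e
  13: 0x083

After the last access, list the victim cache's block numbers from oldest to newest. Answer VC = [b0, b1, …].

#0 0x24f→b36/s4 MISS; vc=[]
#1 0x3ad→b58/s2 MISS; vc=[]
#2 0x386→b56/s0 MISS; vc=[]
#3 0x24f→b36/s4 L1-HIT; vc=[]
#4 0x24d→b36/s4 L1-HIT; vc=[]
#5 0x128→b18/s2 MISS; vc=[58]
#6 0x249→b36/s4 L1-HIT; vc=[58]
#7 0x24a→b36/s4 L1-HIT; vc=[58]
#8 0x2ca→b44/s4 MISS; vc=[58,36]
#9 0x3ad→b58/s2 VC-HIT; vc=[18,36]
#10 0x3a7→b58/s2 L1-HIT; vc=[18,36]
#11 0x85→b8/s0 MISS; vc=[18,36,56]
#12 0x10e→b16/s0 MISS; vc=[18,36,56,8]
#13 0x83→b8/s0 VC-HIT; vc=[18,36,56,16]

VC = [18, 36, 56, 16]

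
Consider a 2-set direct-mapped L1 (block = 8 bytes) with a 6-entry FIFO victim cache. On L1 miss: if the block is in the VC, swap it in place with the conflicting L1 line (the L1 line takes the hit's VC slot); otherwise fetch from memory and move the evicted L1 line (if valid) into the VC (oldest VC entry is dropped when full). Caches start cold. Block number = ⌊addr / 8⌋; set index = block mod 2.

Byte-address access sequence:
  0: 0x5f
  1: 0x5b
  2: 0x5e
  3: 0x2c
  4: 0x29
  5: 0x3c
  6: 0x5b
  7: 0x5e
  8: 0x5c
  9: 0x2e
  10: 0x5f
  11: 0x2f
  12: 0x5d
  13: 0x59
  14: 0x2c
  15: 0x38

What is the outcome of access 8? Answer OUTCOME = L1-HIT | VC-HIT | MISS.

OUTCOME = L1-HIT

0: 0x5f (blk 11, set 1) → MISS  vc=[]
1: 0x5b (blk 11, set 1) → L1-HIT  vc=[]
2: 0x5e (blk 11, set 1) → L1-HIT  vc=[]
3: 0x2c (blk 5, set 1) → MISS  vc=[11]
4: 0x29 (blk 5, set 1) → L1-HIT  vc=[11]
5: 0x3c (blk 7, set 1) → MISS  vc=[11, 5]
6: 0x5b (blk 11, set 1) → VC-HIT  vc=[7, 5]
7: 0x5e (blk 11, set 1) → L1-HIT  vc=[7, 5]
8: 0x5c (blk 11, set 1) → L1-HIT  vc=[7, 5]
9: 0x2e (blk 5, set 1) → VC-HIT  vc=[7, 11]
10: 0x5f (blk 11, set 1) → VC-HIT  vc=[7, 5]
11: 0x2f (blk 5, set 1) → VC-HIT  vc=[7, 11]
12: 0x5d (blk 11, set 1) → VC-HIT  vc=[7, 5]
13: 0x59 (blk 11, set 1) → L1-HIT  vc=[7, 5]
14: 0x2c (blk 5, set 1) → VC-HIT  vc=[7, 11]
15: 0x38 (blk 7, set 1) → VC-HIT  vc=[5, 11]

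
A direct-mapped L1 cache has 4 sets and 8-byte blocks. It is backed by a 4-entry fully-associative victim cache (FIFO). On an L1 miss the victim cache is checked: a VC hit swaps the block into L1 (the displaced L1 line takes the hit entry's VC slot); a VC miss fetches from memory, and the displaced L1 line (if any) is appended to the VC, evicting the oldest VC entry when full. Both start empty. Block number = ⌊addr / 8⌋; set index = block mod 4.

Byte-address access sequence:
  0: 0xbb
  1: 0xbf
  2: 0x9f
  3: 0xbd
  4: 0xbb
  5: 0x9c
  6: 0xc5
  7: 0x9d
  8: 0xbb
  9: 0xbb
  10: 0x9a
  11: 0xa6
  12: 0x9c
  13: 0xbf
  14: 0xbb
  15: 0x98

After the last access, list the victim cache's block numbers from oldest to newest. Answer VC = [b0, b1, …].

VC = [23, 24]

  [0] addr=0xbb blk=23 s=3: MISS | VC []
  [1] addr=0xbf blk=23 s=3: L1-HIT | VC []
  [2] addr=0x9f blk=19 s=3: MISS | VC [23]
  [3] addr=0xbd blk=23 s=3: VC-HIT | VC [19]
  [4] addr=0xbb blk=23 s=3: L1-HIT | VC [19]
  [5] addr=0x9c blk=19 s=3: VC-HIT | VC [23]
  [6] addr=0xc5 blk=24 s=0: MISS | VC [23]
  [7] addr=0x9d blk=19 s=3: L1-HIT | VC [23]
  [8] addr=0xbb blk=23 s=3: VC-HIT | VC [19]
  [9] addr=0xbb blk=23 s=3: L1-HIT | VC [19]
  [10] addr=0x9a blk=19 s=3: VC-HIT | VC [23]
  [11] addr=0xa6 blk=20 s=0: MISS | VC [23, 24]
  [12] addr=0x9c blk=19 s=3: L1-HIT | VC [23, 24]
  [13] addr=0xbf blk=23 s=3: VC-HIT | VC [19, 24]
  [14] addr=0xbb blk=23 s=3: L1-HIT | VC [19, 24]
  [15] addr=0x98 blk=19 s=3: VC-HIT | VC [23, 24]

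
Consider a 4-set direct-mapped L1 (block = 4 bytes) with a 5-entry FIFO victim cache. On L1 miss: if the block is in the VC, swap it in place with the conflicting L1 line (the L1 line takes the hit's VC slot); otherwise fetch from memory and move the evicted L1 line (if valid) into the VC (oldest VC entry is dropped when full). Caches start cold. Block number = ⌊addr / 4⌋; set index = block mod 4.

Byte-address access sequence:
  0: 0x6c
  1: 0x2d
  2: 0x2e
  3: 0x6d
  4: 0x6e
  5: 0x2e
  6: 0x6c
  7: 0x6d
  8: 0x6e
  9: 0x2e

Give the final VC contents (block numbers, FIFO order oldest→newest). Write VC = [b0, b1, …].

  [0] addr=0x6c blk=27 s=3: MISS | VC []
  [1] addr=0x2d blk=11 s=3: MISS | VC [27]
  [2] addr=0x2e blk=11 s=3: L1-HIT | VC [27]
  [3] addr=0x6d blk=27 s=3: VC-HIT | VC [11]
  [4] addr=0x6e blk=27 s=3: L1-HIT | VC [11]
  [5] addr=0x2e blk=11 s=3: VC-HIT | VC [27]
  [6] addr=0x6c blk=27 s=3: VC-HIT | VC [11]
  [7] addr=0x6d blk=27 s=3: L1-HIT | VC [11]
  [8] addr=0x6e blk=27 s=3: L1-HIT | VC [11]
  [9] addr=0x2e blk=11 s=3: VC-HIT | VC [27]

VC = [27]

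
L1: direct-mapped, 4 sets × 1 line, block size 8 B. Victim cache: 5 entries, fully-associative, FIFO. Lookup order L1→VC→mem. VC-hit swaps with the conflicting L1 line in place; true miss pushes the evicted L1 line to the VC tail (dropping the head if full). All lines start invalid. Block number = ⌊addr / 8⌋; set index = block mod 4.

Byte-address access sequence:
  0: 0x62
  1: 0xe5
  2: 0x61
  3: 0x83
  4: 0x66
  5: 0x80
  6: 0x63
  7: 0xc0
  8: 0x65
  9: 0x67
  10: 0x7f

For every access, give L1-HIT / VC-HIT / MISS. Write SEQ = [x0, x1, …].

SEQ = [MISS, MISS, VC-HIT, MISS, VC-HIT, VC-HIT, VC-HIT, MISS, VC-HIT, L1-HIT, MISS]

0: 0x62 (blk 12, set 0) → MISS  vc=[]
1: 0xe5 (blk 28, set 0) → MISS  vc=[12]
2: 0x61 (blk 12, set 0) → VC-HIT  vc=[28]
3: 0x83 (blk 16, set 0) → MISS  vc=[28, 12]
4: 0x66 (blk 12, set 0) → VC-HIT  vc=[28, 16]
5: 0x80 (blk 16, set 0) → VC-HIT  vc=[28, 12]
6: 0x63 (blk 12, set 0) → VC-HIT  vc=[28, 16]
7: 0xc0 (blk 24, set 0) → MISS  vc=[28, 16, 12]
8: 0x65 (blk 12, set 0) → VC-HIT  vc=[28, 16, 24]
9: 0x67 (blk 12, set 0) → L1-HIT  vc=[28, 16, 24]
10: 0x7f (blk 15, set 3) → MISS  vc=[28, 16, 24]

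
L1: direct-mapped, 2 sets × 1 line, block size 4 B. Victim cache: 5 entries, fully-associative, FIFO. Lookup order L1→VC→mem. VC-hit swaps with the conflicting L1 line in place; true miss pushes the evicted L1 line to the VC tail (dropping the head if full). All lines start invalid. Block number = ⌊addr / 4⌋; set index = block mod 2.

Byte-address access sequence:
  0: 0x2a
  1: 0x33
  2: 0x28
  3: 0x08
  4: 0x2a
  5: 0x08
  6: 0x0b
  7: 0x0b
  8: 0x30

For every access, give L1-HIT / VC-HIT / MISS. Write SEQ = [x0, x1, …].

0: 0x2a (blk 10, set 0) → MISS  vc=[]
1: 0x33 (blk 12, set 0) → MISS  vc=[10]
2: 0x28 (blk 10, set 0) → VC-HIT  vc=[12]
3: 0x8 (blk 2, set 0) → MISS  vc=[12, 10]
4: 0x2a (blk 10, set 0) → VC-HIT  vc=[12, 2]
5: 0x8 (blk 2, set 0) → VC-HIT  vc=[12, 10]
6: 0xb (blk 2, set 0) → L1-HIT  vc=[12, 10]
7: 0xb (blk 2, set 0) → L1-HIT  vc=[12, 10]
8: 0x30 (blk 12, set 0) → VC-HIT  vc=[2, 10]

SEQ = [MISS, MISS, VC-HIT, MISS, VC-HIT, VC-HIT, L1-HIT, L1-HIT, VC-HIT]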